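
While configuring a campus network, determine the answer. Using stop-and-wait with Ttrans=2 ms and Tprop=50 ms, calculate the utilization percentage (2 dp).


Given: Ttrans = 2 ms, Tprop = 50 ms
RTT = 2 * Tprop = 2 * 50 = 100 ms
U = Ttrans / (Ttrans + RTT)
U = 2 / (2 + 100)
U = 2 / 102 = 0.019608
U% = 1.96%

1.96


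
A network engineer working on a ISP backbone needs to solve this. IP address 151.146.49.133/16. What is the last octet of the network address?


Given: IP = 151.146.49.133, prefix = /16
Subnet mask = 255.255.0.0
Last octet of IP: 133
Last octet of mask: 0
Network last octet = 133 AND 0 = 0

0


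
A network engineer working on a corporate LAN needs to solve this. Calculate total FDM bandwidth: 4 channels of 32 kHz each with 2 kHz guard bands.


Given: 4 channels, 32 kHz each, guard = 2 kHz
Channel bandwidth = 4 * 32 = 128 kHz
Guard bands = 3 gaps * 2 kHz = 6 kHz
Total = 128 + 6 = 134 kHz

134


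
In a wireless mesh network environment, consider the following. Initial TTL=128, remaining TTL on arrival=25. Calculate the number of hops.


Given: initial TTL = 128, received TTL = 25
Hops = initial TTL - received TTL
Hops = 128 - 25 = 103

103


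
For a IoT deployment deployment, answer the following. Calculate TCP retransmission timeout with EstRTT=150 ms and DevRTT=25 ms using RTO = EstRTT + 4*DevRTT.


Given: EstRTT = 150 ms, DevRTT = 25 ms
Timeout = EstRTT + 4 * DevRTT
4 * DevRTT = 4 * 25 = 100
Timeout = 150 + 100 = 250 ms

250


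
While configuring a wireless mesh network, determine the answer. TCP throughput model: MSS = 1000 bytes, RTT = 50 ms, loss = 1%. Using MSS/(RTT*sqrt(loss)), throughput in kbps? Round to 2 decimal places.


Given: MSS = 1000 bytes, RTT = 50 ms, loss = 1%
RTT in seconds = 50 / 1000 = 0.05
Loss rate = 1% = 0.01
sqrt(loss) = sqrt(0.01) = 0.1
Throughput (bytes/s) = 1000 / (0.05 * 0.1) = 200000.0000
Throughput (kbps) = 200000.0000 * 8 / 1000 = 1600.000000 -> 1600.00 kbps (2 dp)

1600.00


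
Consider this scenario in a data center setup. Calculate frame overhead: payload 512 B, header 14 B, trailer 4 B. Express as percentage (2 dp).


Given: payload = 512 B, header = 14 B, trailer = 4 B
Overhead bytes = header + trailer = 14 + 4 = 18
Total frame = payload + overhead = 512 + 18 = 530
Overhead % = 18 / 530 * 100 = 3.3962% -> 3.40% (2 dp)

3.40


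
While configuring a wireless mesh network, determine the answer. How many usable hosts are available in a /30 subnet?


Given: subnet mask /30
Host bits = 32 - 30 = 2
Total addresses = 2^2 = 4
Usable hosts = 4 - 2 (network + broadcast) = 2

2


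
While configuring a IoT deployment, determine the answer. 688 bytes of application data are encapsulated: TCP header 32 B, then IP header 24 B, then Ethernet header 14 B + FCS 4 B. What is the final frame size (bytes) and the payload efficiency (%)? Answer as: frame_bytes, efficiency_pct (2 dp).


TCP segment = 688 + 32 = 720 B
IP packet = 720 + 24 = 744 B
Ethernet frame = 744 + 14 + 4 = 762 B
Efficiency = app / frame = 688 / 762 = 0.902887 = 90.2887% -> 90.29% (2 dp)

762, 90.29


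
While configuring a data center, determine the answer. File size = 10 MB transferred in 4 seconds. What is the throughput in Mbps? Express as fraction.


Given: file = 10 MB, time = 4 s
File in Mb = 10 * 8 = 80 Mb
Throughput = 80 / 4 Mbps
Throughput = 20 Mbps

20


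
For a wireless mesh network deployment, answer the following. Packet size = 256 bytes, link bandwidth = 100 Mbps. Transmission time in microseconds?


Given: packet = 256 bytes, bandwidth = 100 Mbps
Packet in bits = 256 * 8 = 2048 bits
Bandwidth = 100 * 10^6 = 100000000 bps
Time = 2048 / 100000000 seconds
Time in us = 2048 * 10^6 / 100000000 = 20.48

20.48


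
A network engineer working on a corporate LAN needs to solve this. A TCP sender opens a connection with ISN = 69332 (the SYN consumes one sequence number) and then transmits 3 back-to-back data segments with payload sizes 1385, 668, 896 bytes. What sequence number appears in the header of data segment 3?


The SYN occupies sequence number ISN = 69332, so the first data byte is ISN + 1 = 69333.
SEQ of data segment i = (ISN + 1) + sum of payload sizes of segments 1..i-1.
Segment 1: SEQ = 69333, payload = 1385 bytes
Segment 2: SEQ = 70718, payload = 668 bytes
Segment 3: SEQ = 71386, payload = 896 bytes
SEQ of segment 3 = 69333 + 1385 + 668 = 71386

71386


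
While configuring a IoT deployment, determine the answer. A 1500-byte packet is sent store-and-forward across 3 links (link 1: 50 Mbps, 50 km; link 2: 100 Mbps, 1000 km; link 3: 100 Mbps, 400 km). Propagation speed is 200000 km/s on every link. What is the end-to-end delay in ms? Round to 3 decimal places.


Packet = 1500 bytes = 12000 bits. Store-and-forward: sum (t_trans + t_prop) per link.
Link 1: t_trans = 12000/(50*10^6) s = 0.2400 ms; t_prop = 50/200000 s = 0.2500 ms; subtotal = 0.4900 ms
Link 2: t_trans = 12000/(100*10^6) s = 0.1200 ms; t_prop = 1000/200000 s = 5.0000 ms; subtotal = 5.1200 ms
Link 3: t_trans = 12000/(100*10^6) s = 0.1200 ms; t_prop = 400/200000 s = 2.0000 ms; subtotal = 2.1200 ms
End-to-end = 0.4900 + 5.1200 + 2.1200 = 7.7300 ms -> 7.730 ms (3 dp)

7.730


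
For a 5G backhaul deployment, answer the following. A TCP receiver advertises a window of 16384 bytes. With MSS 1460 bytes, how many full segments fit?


Given: RWND = 16384 bytes, MSS = 1460 bytes
Full segments = floor(RWND / MSS)
Full segments = floor(16384 / 1460)
Full segments = floor(11.2219) = 11

11


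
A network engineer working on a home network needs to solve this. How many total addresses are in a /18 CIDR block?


Given: CIDR prefix /18
Host bits = 32 - 18 = 14
Total addresses = 2^14 = 16384

16384


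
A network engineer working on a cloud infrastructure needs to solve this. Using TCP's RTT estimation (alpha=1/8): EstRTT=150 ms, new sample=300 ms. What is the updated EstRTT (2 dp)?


Given: EstRTT = 150 ms, SampleRTT = 300 ms, alpha = 1/8
New EstRTT = (1 - alpha) * EstRTT + alpha * SampleRTT
(7/8) * 150 = 131.25
(1/8) * 300 = 37.5
New EstRTT = 131.25 + 37.5 = 168.75 ms -> 168.75 ms (2 dp)

168.75


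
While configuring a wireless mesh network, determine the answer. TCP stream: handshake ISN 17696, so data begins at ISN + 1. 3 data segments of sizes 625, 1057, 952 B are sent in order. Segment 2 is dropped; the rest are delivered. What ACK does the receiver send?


SYN uses sequence number 17696; first data byte = ISN + 1 = 17697.
Segment 1: SEQ = 17697, len = 625 B, covers [17697, 18321]
Segment 2: SEQ = 18322, len = 1057 B, covers [18322, 19378] [LOST]
Segment 3: SEQ = 19379, len = 952 B, covers [19379, 20330]
In-order data received: bytes [17697, 18321] (segments 1..1).
Segment 2 missing -> gap begins at byte 18322; later segments buffered out of order.
Cumulative ACK = next expected in-order byte = 17697 + 625 = 18322

18322


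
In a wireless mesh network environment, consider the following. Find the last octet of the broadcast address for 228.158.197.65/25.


Given: IP = 228.158.197.65, prefix = /25
Host bits = 32 - 25 = 7
Network last octet = 65 AND mask = 0
Host part size = 2^7 - 1 = 127
Broadcast last octet = 0 OR 127 = 127

127


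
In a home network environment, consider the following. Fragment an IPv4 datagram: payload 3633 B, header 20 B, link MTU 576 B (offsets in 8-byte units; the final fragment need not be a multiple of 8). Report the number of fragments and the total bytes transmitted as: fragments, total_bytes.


Max data per non-final fragment = floor((MTU - header)/8)*8 = floor((576 - 20)/8)*8 = floor(556/8)*8 = 552 B
Final fragment needs no 8-byte alignment: it can carry up to MTU - header = 556 B
Non-final fragments needed = ceil((payload - 556) / 552) = ceil(3077/552) = ceil(5.5743) = 6
Number of fragments = 6 + 1 = 7
Fragment sizes (data): 6 * 552 B + 321 B (last, 321 <= 556 OK)
Total bytes sent = payload + n_frags * header = 3633 + 7*20 = 3633 + 140 = 3773 B

7, 3773


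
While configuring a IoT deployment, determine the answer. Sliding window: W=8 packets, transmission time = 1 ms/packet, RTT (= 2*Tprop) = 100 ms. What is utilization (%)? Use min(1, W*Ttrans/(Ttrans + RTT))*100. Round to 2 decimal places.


Given: W = 8, Ttrans = 1 ms, RTT = 100 ms (= 2 * Tprop, Tprop = 50 ms)
Cycle time = Ttrans + RTT = 1 + 100 = 101 ms (first packet sent until its ACK returns)
W * Ttrans = 8 * 1 = 8 ms of sending per cycle
W * Ttrans / (Ttrans + RTT) = 8 / 101 = 0.079208
U = min(1, 0.079208) = 0.079208
U% = 7.92%

7.92


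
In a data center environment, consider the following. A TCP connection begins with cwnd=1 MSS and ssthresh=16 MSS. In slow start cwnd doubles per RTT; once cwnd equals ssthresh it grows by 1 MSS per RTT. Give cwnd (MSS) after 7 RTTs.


RTT 0: cwnd = 1 MSS (initial)
RTT 1: cwnd = 2 MSS (slow start, doubled)
RTT 2: cwnd = 4 MSS (slow start, doubled)
RTT 3: cwnd = 8 MSS (slow start, doubled)
RTT 4: cwnd = 16 MSS (slow start, doubled)
RTT 5: cwnd = 17 MSS (congestion avoidance, +1)
RTT 6: cwnd = 18 MSS (congestion avoidance, +1)
RTT 7: cwnd = 19 MSS (congestion avoidance, +1)

19


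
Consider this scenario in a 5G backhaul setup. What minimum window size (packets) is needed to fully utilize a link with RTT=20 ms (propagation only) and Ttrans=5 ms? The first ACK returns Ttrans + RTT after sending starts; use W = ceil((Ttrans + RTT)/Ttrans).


Given: Ttrans = 5 ms, RTT = 20 ms (= 2 * Tprop, Tprop = 10 ms)
Time until first ACK returns = Ttrans + RTT = 5 + 20 = 25 ms
Need W * Ttrans >= Ttrans + RTT  ->  W >= (Ttrans + RTT) / Ttrans
(Ttrans + RTT) / Ttrans = 25 / 5 = 5
W_min = ceil(5) = 5

5


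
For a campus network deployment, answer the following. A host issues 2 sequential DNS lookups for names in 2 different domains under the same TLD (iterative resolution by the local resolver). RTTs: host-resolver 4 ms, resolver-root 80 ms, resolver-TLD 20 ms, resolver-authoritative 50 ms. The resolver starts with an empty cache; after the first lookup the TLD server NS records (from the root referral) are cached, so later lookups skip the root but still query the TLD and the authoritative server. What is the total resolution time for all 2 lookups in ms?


Lookup 1 (cold cache): local + root + TLD + auth = 4 + 80 + 20 + 50 = 154 ms
Lookups 2..2 (TLD NS cached -> skip root; new domain -> still ask TLD and auth): local + TLD + auth = 4 + 20 + 50 = 74 ms each
Remaining 1 lookups: 1 * 74 = 74 ms
Total = 154 + 74 = 228 ms

228


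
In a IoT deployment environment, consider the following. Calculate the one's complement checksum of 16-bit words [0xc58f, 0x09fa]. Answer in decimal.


Given words: [0xc58f, 0x09fa]
Step 1: Sum all words
Raw sum = 50575 + 2554 = 53129
One's complement = ~53129 & 0xFFFF = 12406

12406


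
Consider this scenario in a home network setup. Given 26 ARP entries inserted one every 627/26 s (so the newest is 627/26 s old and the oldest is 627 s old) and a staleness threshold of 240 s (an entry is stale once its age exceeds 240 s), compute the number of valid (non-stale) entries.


Ages are k * 627/26 s for k = 1..26 (spacing = 24.1154 s).
Entry k is valid iff k * 627/26 <= 240 iff k <= 26 * 240 / 627 = 9.9522
n_valid = floor(9.9522) = 9
(n_stale = 26 - 9 = 17)

9


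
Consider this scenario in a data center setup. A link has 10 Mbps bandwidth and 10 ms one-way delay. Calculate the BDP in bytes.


Given: bandwidth = 10 Mbps, delay = 10 ms
BDP in bits = 10 * 10^6 * 10 / 1000
BDP in bits = 100000
BDP in bytes = 100000 / 8 = 12500

12500


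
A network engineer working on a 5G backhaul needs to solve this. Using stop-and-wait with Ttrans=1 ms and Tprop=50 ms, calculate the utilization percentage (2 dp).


Given: Ttrans = 1 ms, Tprop = 50 ms
RTT = 2 * Tprop = 2 * 50 = 100 ms
U = Ttrans / (Ttrans + RTT)
U = 1 / (1 + 100)
U = 1 / 101 = 0.009901
U% = 0.99%

0.99


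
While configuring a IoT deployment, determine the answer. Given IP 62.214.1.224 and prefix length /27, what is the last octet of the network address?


Given: IP = 62.214.1.224, prefix = /27
Subnet mask = 255.255.255.224
Last octet of IP: 224
Last octet of mask: 224
Network last octet = 224 AND 224 = 224

224


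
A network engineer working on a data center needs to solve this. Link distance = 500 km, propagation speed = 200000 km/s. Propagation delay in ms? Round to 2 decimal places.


Given: distance = 500 km, speed = 200000 km/s
Delay = distance / speed = 500 / 200000 seconds
Delay in ms = 500 * 1000 / 200000
Delay = 2.5000 ms
Rounded to 2 dp = 2.50 ms

2.50


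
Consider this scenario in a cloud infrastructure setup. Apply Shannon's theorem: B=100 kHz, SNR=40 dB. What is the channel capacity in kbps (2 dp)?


Given: B = 100 kHz, SNR = 40 dB
SNR linear = 10^(40/10) = 10000
1 + SNR = 10001
log2(10001) = 13.2878566418
C = 100 * 1000 * 13.2878566418 = 1328785.6642 bps
C = 1328.785664 kbps -> 1328.79 kbps (2 dp)

1328.79


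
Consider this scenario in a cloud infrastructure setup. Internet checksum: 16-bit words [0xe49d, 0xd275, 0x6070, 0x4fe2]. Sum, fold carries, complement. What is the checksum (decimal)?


Given words: [0xe49d, 0xd275, 0x6070, 0x4fe2]
Step 1: Sum all words
Raw sum = 58525 + 53877 + 24688 + 20450 = 157540
Step 2: Fold carry: (26468 + 2) = 26470
One's complement = ~26470 & 0xFFFF = 39065

39065


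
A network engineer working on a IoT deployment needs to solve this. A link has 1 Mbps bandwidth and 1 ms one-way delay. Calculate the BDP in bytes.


Given: bandwidth = 1 Mbps, delay = 1 ms
BDP in bits = 1 * 10^6 * 1 / 1000
BDP in bits = 1000
BDP in bytes = 1000 / 8 = 125

125


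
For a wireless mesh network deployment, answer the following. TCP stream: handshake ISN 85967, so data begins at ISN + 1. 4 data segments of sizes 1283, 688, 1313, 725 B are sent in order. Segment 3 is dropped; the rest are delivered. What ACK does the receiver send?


SYN uses sequence number 85967; first data byte = ISN + 1 = 85968.
Segment 1: SEQ = 85968, len = 1283 B, covers [85968, 87250]
Segment 2: SEQ = 87251, len = 688 B, covers [87251, 87938]
Segment 3: SEQ = 87939, len = 1313 B, covers [87939, 89251] [LOST]
Segment 4: SEQ = 89252, len = 725 B, covers [89252, 89976]
In-order data received: bytes [85968, 87938] (segments 1..2).
Segment 3 missing -> gap begins at byte 87939; later segments buffered out of order.
Cumulative ACK = next expected in-order byte = 85968 + 1283 + 688 = 87939

87939


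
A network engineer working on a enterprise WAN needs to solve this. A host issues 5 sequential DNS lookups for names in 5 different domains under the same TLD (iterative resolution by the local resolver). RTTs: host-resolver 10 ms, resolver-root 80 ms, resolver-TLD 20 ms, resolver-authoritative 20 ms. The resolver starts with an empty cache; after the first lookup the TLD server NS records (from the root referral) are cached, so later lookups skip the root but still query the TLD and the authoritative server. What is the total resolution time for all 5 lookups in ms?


Lookup 1 (cold cache): local + root + TLD + auth = 10 + 80 + 20 + 20 = 130 ms
Lookups 2..5 (TLD NS cached -> skip root; new domain -> still ask TLD and auth): local + TLD + auth = 10 + 20 + 20 = 50 ms each
Remaining 4 lookups: 4 * 50 = 200 ms
Total = 130 + 200 = 330 ms

330


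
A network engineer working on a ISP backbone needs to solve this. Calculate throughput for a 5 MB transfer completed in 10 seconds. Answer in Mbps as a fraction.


Given: file = 5 MB, time = 10 s
File in Mb = 5 * 8 = 40 Mb
Throughput = 40 / 10 Mbps
Throughput = 4 Mbps

4


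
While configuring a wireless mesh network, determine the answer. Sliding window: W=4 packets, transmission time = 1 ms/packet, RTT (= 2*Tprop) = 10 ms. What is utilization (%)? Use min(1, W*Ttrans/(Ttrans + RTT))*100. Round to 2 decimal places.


Given: W = 4, Ttrans = 1 ms, RTT = 10 ms (= 2 * Tprop, Tprop = 5 ms)
Cycle time = Ttrans + RTT = 1 + 10 = 11 ms (first packet sent until its ACK returns)
W * Ttrans = 4 * 1 = 4 ms of sending per cycle
W * Ttrans / (Ttrans + RTT) = 4 / 11 = 0.363636
U = min(1, 0.363636) = 0.363636
U% = 36.36%

36.36


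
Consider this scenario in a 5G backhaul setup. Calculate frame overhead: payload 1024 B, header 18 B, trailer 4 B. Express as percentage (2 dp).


Given: payload = 1024 B, header = 18 B, trailer = 4 B
Overhead bytes = header + trailer = 18 + 4 = 22
Total frame = payload + overhead = 1024 + 22 = 1046
Overhead % = 22 / 1046 * 100 = 2.1033% -> 2.10% (2 dp)

2.10


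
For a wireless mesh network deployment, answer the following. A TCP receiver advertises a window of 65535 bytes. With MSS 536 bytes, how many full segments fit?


Given: RWND = 65535 bytes, MSS = 536 bytes
Full segments = floor(RWND / MSS)
Full segments = floor(65535 / 536)
Full segments = floor(122.2668) = 122

122


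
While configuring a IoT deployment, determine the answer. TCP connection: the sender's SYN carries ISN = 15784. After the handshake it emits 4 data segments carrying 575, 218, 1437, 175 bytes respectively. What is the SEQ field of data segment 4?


The SYN occupies sequence number ISN = 15784, so the first data byte is ISN + 1 = 15785.
SEQ of data segment i = (ISN + 1) + sum of payload sizes of segments 1..i-1.
Segment 1: SEQ = 15785, payload = 575 bytes
Segment 2: SEQ = 16360, payload = 218 bytes
Segment 3: SEQ = 16578, payload = 1437 bytes
Segment 4: SEQ = 18015, payload = 175 bytes
SEQ of segment 4 = 15785 + 575 + 218 + 1437 = 18015

18015


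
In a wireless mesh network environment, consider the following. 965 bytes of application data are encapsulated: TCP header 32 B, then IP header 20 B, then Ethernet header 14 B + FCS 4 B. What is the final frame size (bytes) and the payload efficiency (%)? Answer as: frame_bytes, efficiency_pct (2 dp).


TCP segment = 965 + 32 = 997 B
IP packet = 997 + 20 = 1017 B
Ethernet frame = 1017 + 14 + 4 = 1035 B
Efficiency = app / frame = 965 / 1035 = 0.932367 = 93.2367% -> 93.24% (2 dp)

1035, 93.24


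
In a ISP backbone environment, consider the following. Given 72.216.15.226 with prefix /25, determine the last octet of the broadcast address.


Given: IP = 72.216.15.226, prefix = /25
Host bits = 32 - 25 = 7
Network last octet = 226 AND mask = 128
Host part size = 2^7 - 1 = 127
Broadcast last octet = 128 OR 127 = 255

255


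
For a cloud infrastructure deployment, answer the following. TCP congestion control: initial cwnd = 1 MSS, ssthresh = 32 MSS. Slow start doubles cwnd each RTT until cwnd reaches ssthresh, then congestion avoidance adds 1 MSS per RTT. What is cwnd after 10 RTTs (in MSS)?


RTT 0: cwnd = 1 MSS (initial)
RTT 1: cwnd = 2 MSS (slow start, doubled)
RTT 2: cwnd = 4 MSS (slow start, doubled)
RTT 3: cwnd = 8 MSS (slow start, doubled)
RTT 4: cwnd = 16 MSS (slow start, doubled)
RTT 5: cwnd = 32 MSS (slow start, doubled)
RTT 6: cwnd = 33 MSS (congestion avoidance, +1)
RTT 7: cwnd = 34 MSS (congestion avoidance, +1)
RTT 8: cwnd = 35 MSS (congestion avoidance, +1)
RTT 9: cwnd = 36 MSS (congestion avoidance, +1)
RTT 10: cwnd = 37 MSS (congestion avoidance, +1)

37


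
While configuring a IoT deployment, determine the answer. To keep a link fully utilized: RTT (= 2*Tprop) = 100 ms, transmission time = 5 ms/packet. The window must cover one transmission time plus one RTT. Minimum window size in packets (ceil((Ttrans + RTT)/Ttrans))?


Given: Ttrans = 5 ms, RTT = 100 ms (= 2 * Tprop, Tprop = 50 ms)
Time until first ACK returns = Ttrans + RTT = 5 + 100 = 105 ms
Need W * Ttrans >= Ttrans + RTT  ->  W >= (Ttrans + RTT) / Ttrans
(Ttrans + RTT) / Ttrans = 105 / 5 = 21
W_min = ceil(21) = 21

21


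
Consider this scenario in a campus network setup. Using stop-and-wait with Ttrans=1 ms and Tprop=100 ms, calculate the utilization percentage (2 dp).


Given: Ttrans = 1 ms, Tprop = 100 ms
RTT = 2 * Tprop = 2 * 100 = 200 ms
U = Ttrans / (Ttrans + RTT)
U = 1 / (1 + 200)
U = 1 / 201 = 0.004975
U% = 0.50%

0.50


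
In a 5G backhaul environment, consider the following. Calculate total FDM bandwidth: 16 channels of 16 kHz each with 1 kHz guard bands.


Given: 16 channels, 16 kHz each, guard = 1 kHz
Channel bandwidth = 16 * 16 = 256 kHz
Guard bands = 15 gaps * 1 kHz = 15 kHz
Total = 256 + 15 = 271 kHz

271


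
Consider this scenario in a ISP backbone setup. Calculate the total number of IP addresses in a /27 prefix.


Given: CIDR prefix /27
Host bits = 32 - 27 = 5
Total addresses = 2^5 = 32

32


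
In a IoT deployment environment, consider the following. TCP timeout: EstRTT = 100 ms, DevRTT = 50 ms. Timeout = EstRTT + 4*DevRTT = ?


Given: EstRTT = 100 ms, DevRTT = 50 ms
Timeout = EstRTT + 4 * DevRTT
4 * DevRTT = 4 * 50 = 200
Timeout = 100 + 200 = 300 ms

300


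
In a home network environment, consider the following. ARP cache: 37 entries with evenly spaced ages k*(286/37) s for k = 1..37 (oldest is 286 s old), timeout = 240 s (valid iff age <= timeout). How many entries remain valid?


Ages are k * 286/37 s for k = 1..37 (spacing = 7.7297 s).
Entry k is valid iff k * 286/37 <= 240 iff k <= 37 * 240 / 286 = 31.0490
n_valid = floor(31.0490) = 31
(n_stale = 37 - 31 = 6)

31


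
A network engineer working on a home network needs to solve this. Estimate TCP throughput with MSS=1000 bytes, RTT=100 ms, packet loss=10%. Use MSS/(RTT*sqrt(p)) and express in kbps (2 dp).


Given: MSS = 1000 bytes, RTT = 100 ms, loss = 10%
RTT in seconds = 100 / 1000 = 0.1
Loss rate = 10% = 0.1
sqrt(loss) = sqrt(0.1) = 0.316227766017
Throughput (bytes/s) = 1000 / (0.1 * 0.316227766017) = 31622.7766
Throughput (kbps) = 31622.7766 * 8 / 1000 = 252.982213 -> 252.98 kbps (2 dp)

252.98


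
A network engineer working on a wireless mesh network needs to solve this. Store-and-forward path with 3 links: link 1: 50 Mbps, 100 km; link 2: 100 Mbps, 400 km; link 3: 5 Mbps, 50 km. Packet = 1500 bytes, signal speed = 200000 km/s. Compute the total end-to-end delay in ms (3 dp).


Packet = 1500 bytes = 12000 bits. Store-and-forward: sum (t_trans + t_prop) per link.
Link 1: t_trans = 12000/(50*10^6) s = 0.2400 ms; t_prop = 100/200000 s = 0.5000 ms; subtotal = 0.7400 ms
Link 2: t_trans = 12000/(100*10^6) s = 0.1200 ms; t_prop = 400/200000 s = 2.0000 ms; subtotal = 2.1200 ms
Link 3: t_trans = 12000/(5*10^6) s = 2.4000 ms; t_prop = 50/200000 s = 0.2500 ms; subtotal = 2.6500 ms
End-to-end = 0.7400 + 2.1200 + 2.6500 = 5.5100 ms -> 5.510 ms (3 dp)

5.510


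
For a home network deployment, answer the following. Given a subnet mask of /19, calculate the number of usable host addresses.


Given: subnet mask /19
Host bits = 32 - 19 = 13
Total addresses = 2^13 = 8192
Usable hosts = 8192 - 2 (network + broadcast) = 8190

8190


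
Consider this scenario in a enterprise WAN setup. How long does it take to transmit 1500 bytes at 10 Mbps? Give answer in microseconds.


Given: packet = 1500 bytes, bandwidth = 10 Mbps
Packet in bits = 1500 * 8 = 12000 bits
Bandwidth = 10 * 10^6 = 10000000 bps
Time = 12000 / 10000000 seconds
Time in us = 12000 * 10^6 / 10000000 = 1200

1200


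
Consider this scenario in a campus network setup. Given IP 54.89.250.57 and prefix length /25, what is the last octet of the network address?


Given: IP = 54.89.250.57, prefix = /25
Subnet mask = 255.255.255.128
Last octet of IP: 57
Last octet of mask: 128
Network last octet = 57 AND 128 = 0

0


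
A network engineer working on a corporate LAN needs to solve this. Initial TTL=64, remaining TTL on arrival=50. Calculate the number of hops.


Given: initial TTL = 64, received TTL = 50
Hops = initial TTL - received TTL
Hops = 64 - 50 = 14

14


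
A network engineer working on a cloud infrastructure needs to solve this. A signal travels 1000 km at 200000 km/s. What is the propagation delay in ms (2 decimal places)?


Given: distance = 1000 km, speed = 200000 km/s
Delay = distance / speed = 1000 / 200000 seconds
Delay in ms = 1000 * 1000 / 200000
Delay = 5.0000 ms
Rounded to 2 dp = 5.00 ms

5.00


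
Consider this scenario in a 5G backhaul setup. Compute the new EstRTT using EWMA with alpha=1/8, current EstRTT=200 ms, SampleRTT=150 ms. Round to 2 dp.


Given: EstRTT = 200 ms, SampleRTT = 150 ms, alpha = 1/8
New EstRTT = (1 - alpha) * EstRTT + alpha * SampleRTT
(7/8) * 200 = 175
(1/8) * 150 = 18.75
New EstRTT = 175 + 18.75 = 193.75 ms -> 193.75 ms (2 dp)

193.75


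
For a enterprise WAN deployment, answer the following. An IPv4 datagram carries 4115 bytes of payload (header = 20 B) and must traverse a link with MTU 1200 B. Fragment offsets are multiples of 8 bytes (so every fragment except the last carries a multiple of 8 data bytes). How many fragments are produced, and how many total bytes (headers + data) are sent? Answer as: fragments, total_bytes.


Max data per non-final fragment = floor((MTU - header)/8)*8 = floor((1200 - 20)/8)*8 = floor(1180/8)*8 = 1176 B
Final fragment needs no 8-byte alignment: it can carry up to MTU - header = 1180 B
Non-final fragments needed = ceil((payload - 1180) / 1176) = ceil(2935/1176) = ceil(2.4957) = 3
Number of fragments = 3 + 1 = 4
Fragment sizes (data): 3 * 1176 B + 587 B (last, 587 <= 1180 OK)
Total bytes sent = payload + n_frags * header = 4115 + 4*20 = 4115 + 80 = 4195 B

4, 4195


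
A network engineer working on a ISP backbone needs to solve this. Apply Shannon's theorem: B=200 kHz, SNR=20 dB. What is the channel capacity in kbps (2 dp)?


Given: B = 200 kHz, SNR = 20 dB
SNR linear = 10^(20/10) = 100
1 + SNR = 101
log2(101) = 6.6582114828
C = 200 * 1000 * 6.6582114828 = 1331642.2966 bps
C = 1331.642297 kbps -> 1331.64 kbps (2 dp)

1331.64


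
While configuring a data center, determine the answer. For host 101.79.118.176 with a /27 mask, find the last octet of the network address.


Given: IP = 101.79.118.176, prefix = /27
Subnet mask = 255.255.255.224
Last octet of IP: 176
Last octet of mask: 224
Network last octet = 176 AND 224 = 160

160


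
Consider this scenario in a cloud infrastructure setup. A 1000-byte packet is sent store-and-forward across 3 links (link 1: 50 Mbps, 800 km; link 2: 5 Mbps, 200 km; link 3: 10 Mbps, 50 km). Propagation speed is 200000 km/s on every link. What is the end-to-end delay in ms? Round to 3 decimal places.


Packet = 1000 bytes = 8000 bits. Store-and-forward: sum (t_trans + t_prop) per link.
Link 1: t_trans = 8000/(50*10^6) s = 0.1600 ms; t_prop = 800/200000 s = 4.0000 ms; subtotal = 4.1600 ms
Link 2: t_trans = 8000/(5*10^6) s = 1.6000 ms; t_prop = 200/200000 s = 1.0000 ms; subtotal = 2.6000 ms
Link 3: t_trans = 8000/(10*10^6) s = 0.8000 ms; t_prop = 50/200000 s = 0.2500 ms; subtotal = 1.0500 ms
End-to-end = 4.1600 + 2.6000 + 1.0500 = 7.8100 ms -> 7.810 ms (3 dp)

7.810


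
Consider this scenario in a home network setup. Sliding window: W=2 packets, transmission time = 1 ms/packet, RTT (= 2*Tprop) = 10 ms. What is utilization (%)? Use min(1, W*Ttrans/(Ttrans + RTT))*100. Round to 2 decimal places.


Given: W = 2, Ttrans = 1 ms, RTT = 10 ms (= 2 * Tprop, Tprop = 5 ms)
Cycle time = Ttrans + RTT = 1 + 10 = 11 ms (first packet sent until its ACK returns)
W * Ttrans = 2 * 1 = 2 ms of sending per cycle
W * Ttrans / (Ttrans + RTT) = 2 / 11 = 0.181818
U = min(1, 0.181818) = 0.181818
U% = 18.18%

18.18


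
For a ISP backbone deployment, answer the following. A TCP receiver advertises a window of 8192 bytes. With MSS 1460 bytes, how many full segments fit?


Given: RWND = 8192 bytes, MSS = 1460 bytes
Full segments = floor(RWND / MSS)
Full segments = floor(8192 / 1460)
Full segments = floor(5.611) = 5

5


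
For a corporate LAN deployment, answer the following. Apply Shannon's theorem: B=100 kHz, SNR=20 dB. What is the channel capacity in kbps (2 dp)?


Given: B = 100 kHz, SNR = 20 dB
SNR linear = 10^(20/10) = 100
1 + SNR = 101
log2(101) = 6.6582114828
C = 100 * 1000 * 6.6582114828 = 665821.1483 bps
C = 665.821148 kbps -> 665.82 kbps (2 dp)

665.82


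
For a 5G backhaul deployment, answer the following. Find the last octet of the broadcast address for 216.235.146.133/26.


Given: IP = 216.235.146.133, prefix = /26
Host bits = 32 - 26 = 6
Network last octet = 133 AND mask = 128
Host part size = 2^6 - 1 = 63
Broadcast last octet = 128 OR 63 = 191

191


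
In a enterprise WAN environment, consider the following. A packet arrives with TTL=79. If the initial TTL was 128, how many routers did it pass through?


Given: initial TTL = 128, received TTL = 79
Hops = initial TTL - received TTL
Hops = 128 - 79 = 49

49


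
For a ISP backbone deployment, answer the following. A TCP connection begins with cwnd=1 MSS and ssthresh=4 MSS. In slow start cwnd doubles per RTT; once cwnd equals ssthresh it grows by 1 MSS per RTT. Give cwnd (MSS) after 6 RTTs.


RTT 0: cwnd = 1 MSS (initial)
RTT 1: cwnd = 2 MSS (slow start, doubled)
RTT 2: cwnd = 4 MSS (slow start, doubled)
RTT 3: cwnd = 5 MSS (congestion avoidance, +1)
RTT 4: cwnd = 6 MSS (congestion avoidance, +1)
RTT 5: cwnd = 7 MSS (congestion avoidance, +1)
RTT 6: cwnd = 8 MSS (congestion avoidance, +1)

8


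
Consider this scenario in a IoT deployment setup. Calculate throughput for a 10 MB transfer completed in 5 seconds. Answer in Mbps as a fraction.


Given: file = 10 MB, time = 5 s
File in Mb = 10 * 8 = 80 Mb
Throughput = 80 / 5 Mbps
Throughput = 16 Mbps

16


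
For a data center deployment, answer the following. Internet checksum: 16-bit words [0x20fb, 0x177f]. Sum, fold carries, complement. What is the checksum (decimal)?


Given words: [0x20fb, 0x177f]
Step 1: Sum all words
Raw sum = 8443 + 6015 = 14458
One's complement = ~14458 & 0xFFFF = 51077

51077


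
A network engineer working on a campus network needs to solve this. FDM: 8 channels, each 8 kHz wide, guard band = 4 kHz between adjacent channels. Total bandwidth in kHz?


Given: 8 channels, 8 kHz each, guard = 4 kHz
Channel bandwidth = 8 * 8 = 64 kHz
Guard bands = 7 gaps * 4 kHz = 28 kHz
Total = 64 + 28 = 92 kHz

92


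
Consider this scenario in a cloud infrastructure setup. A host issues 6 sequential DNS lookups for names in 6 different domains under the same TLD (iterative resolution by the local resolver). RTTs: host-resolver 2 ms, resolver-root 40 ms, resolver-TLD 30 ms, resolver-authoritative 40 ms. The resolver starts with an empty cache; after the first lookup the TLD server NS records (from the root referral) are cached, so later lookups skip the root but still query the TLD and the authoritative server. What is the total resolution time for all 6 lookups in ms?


Lookup 1 (cold cache): local + root + TLD + auth = 2 + 40 + 30 + 40 = 112 ms
Lookups 2..6 (TLD NS cached -> skip root; new domain -> still ask TLD and auth): local + TLD + auth = 2 + 30 + 40 = 72 ms each
Remaining 5 lookups: 5 * 72 = 360 ms
Total = 112 + 360 = 472 ms

472


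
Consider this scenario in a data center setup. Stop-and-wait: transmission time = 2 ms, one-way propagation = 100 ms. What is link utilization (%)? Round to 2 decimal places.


Given: Ttrans = 2 ms, Tprop = 100 ms
RTT = 2 * Tprop = 2 * 100 = 200 ms
U = Ttrans / (Ttrans + RTT)
U = 2 / (2 + 200)
U = 2 / 202 = 0.009901
U% = 0.99%

0.99


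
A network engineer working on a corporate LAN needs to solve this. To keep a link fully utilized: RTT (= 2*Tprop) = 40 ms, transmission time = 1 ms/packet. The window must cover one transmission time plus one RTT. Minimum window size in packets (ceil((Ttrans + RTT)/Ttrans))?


Given: Ttrans = 1 ms, RTT = 40 ms (= 2 * Tprop, Tprop = 20 ms)
Time until first ACK returns = Ttrans + RTT = 1 + 40 = 41 ms
Need W * Ttrans >= Ttrans + RTT  ->  W >= (Ttrans + RTT) / Ttrans
(Ttrans + RTT) / Ttrans = 41 / 1 = 41
W_min = ceil(41) = 41

41


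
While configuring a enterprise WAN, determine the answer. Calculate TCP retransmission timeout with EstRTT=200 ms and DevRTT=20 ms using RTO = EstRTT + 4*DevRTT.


Given: EstRTT = 200 ms, DevRTT = 20 ms
Timeout = EstRTT + 4 * DevRTT
4 * DevRTT = 4 * 20 = 80
Timeout = 200 + 80 = 280 ms

280


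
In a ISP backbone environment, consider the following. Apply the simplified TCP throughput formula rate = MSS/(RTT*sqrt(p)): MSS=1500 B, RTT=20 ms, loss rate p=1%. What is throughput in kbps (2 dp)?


Given: MSS = 1500 bytes, RTT = 20 ms, loss = 1%
RTT in seconds = 20 / 1000 = 0.02
Loss rate = 1% = 0.01
sqrt(loss) = sqrt(0.01) = 0.1
Throughput (bytes/s) = 1500 / (0.02 * 0.1) = 750000.0000
Throughput (kbps) = 750000.0000 * 8 / 1000 = 6000.000000 -> 6000.00 kbps (2 dp)

6000.00


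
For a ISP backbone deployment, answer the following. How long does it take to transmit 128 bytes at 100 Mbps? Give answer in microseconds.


Given: packet = 128 bytes, bandwidth = 100 Mbps
Packet in bits = 128 * 8 = 1024 bits
Bandwidth = 100 * 10^6 = 100000000 bps
Time = 1024 / 100000000 seconds
Time in us = 1024 * 10^6 / 100000000 = 10.24

10.24


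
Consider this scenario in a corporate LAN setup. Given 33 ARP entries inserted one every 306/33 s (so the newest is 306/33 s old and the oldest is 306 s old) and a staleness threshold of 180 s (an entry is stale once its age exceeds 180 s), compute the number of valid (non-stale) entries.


Ages are k * 306/33 s for k = 1..33 (spacing = 9.2727 s).
Entry k is valid iff k * 306/33 <= 180 iff k <= 33 * 180 / 306 = 19.4118
n_valid = floor(19.4118) = 19
(n_stale = 33 - 19 = 14)

19


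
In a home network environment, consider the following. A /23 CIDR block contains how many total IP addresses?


Given: CIDR prefix /23
Host bits = 32 - 23 = 9
Total addresses = 2^9 = 512

512


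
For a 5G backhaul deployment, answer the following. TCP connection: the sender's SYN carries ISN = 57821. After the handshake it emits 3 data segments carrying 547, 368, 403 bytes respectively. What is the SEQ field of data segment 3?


The SYN occupies sequence number ISN = 57821, so the first data byte is ISN + 1 = 57822.
SEQ of data segment i = (ISN + 1) + sum of payload sizes of segments 1..i-1.
Segment 1: SEQ = 57822, payload = 547 bytes
Segment 2: SEQ = 58369, payload = 368 bytes
Segment 3: SEQ = 58737, payload = 403 bytes
SEQ of segment 3 = 57822 + 547 + 368 = 58737

58737


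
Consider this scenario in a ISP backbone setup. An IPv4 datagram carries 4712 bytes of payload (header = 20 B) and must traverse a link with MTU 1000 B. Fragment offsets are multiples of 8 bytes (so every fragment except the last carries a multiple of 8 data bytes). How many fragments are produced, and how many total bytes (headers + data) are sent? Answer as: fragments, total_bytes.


Max data per non-final fragment = floor((MTU - header)/8)*8 = floor((1000 - 20)/8)*8 = floor(980/8)*8 = 976 B
Final fragment needs no 8-byte alignment: it can carry up to MTU - header = 980 B
Non-final fragments needed = ceil((payload - 980) / 976) = ceil(3732/976) = ceil(3.8238) = 4
Number of fragments = 4 + 1 = 5
Fragment sizes (data): 4 * 976 B + 808 B (last, 808 <= 980 OK)
Total bytes sent = payload + n_frags * header = 4712 + 5*20 = 4712 + 100 = 4812 B

5, 4812


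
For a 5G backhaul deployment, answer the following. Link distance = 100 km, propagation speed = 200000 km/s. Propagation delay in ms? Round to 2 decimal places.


Given: distance = 100 km, speed = 200000 km/s
Delay = distance / speed = 100 / 200000 seconds
Delay in ms = 100 * 1000 / 200000
Delay = 0.5000 ms
Rounded to 2 dp = 0.50 ms

0.50


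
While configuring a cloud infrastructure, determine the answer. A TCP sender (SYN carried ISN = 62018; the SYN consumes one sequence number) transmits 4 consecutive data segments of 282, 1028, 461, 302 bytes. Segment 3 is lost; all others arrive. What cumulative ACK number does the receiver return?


SYN uses sequence number 62018; first data byte = ISN + 1 = 62019.
Segment 1: SEQ = 62019, len = 282 B, covers [62019, 62300]
Segment 2: SEQ = 62301, len = 1028 B, covers [62301, 63328]
Segment 3: SEQ = 63329, len = 461 B, covers [63329, 63789] [LOST]
Segment 4: SEQ = 63790, len = 302 B, covers [63790, 64091]
In-order data received: bytes [62019, 63328] (segments 1..2).
Segment 3 missing -> gap begins at byte 63329; later segments buffered out of order.
Cumulative ACK = next expected in-order byte = 62019 + 282 + 1028 = 63329

63329


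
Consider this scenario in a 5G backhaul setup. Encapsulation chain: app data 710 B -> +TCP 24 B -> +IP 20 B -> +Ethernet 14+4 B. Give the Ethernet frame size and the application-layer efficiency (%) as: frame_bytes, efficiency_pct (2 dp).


TCP segment = 710 + 24 = 734 B
IP packet = 734 + 20 = 754 B
Ethernet frame = 754 + 14 + 4 = 772 B
Efficiency = app / frame = 710 / 772 = 0.919689 = 91.9689% -> 91.97% (2 dp)

772, 91.97


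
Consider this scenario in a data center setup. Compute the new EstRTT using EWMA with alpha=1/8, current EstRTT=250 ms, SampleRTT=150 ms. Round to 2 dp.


Given: EstRTT = 250 ms, SampleRTT = 150 ms, alpha = 1/8
New EstRTT = (1 - alpha) * EstRTT + alpha * SampleRTT
(7/8) * 250 = 218.75
(1/8) * 150 = 18.75
New EstRTT = 218.75 + 18.75 = 237.5 ms -> 237.50 ms (2 dp)

237.50


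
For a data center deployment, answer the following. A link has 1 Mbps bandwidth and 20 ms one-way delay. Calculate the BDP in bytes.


Given: bandwidth = 1 Mbps, delay = 20 ms
BDP in bits = 1 * 10^6 * 20 / 1000
BDP in bits = 20000
BDP in bytes = 20000 / 8 = 2500

2500


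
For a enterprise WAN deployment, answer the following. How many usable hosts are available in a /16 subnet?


Given: subnet mask /16
Host bits = 32 - 16 = 16
Total addresses = 2^16 = 65536
Usable hosts = 65536 - 2 (network + broadcast) = 65534

65534


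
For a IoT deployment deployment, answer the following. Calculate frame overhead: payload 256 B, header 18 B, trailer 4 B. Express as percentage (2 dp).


Given: payload = 256 B, header = 18 B, trailer = 4 B
Overhead bytes = header + trailer = 18 + 4 = 22
Total frame = payload + overhead = 256 + 22 = 278
Overhead % = 22 / 278 * 100 = 7.9137% -> 7.91% (2 dp)

7.91


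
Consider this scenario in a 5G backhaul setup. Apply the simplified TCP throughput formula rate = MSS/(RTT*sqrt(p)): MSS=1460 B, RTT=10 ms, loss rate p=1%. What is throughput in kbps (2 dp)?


Given: MSS = 1460 bytes, RTT = 10 ms, loss = 1%
RTT in seconds = 10 / 1000 = 0.01
Loss rate = 1% = 0.01
sqrt(loss) = sqrt(0.01) = 0.1
Throughput (bytes/s) = 1460 / (0.01 * 0.1) = 1460000.0000
Throughput (kbps) = 1460000.0000 * 8 / 1000 = 11680.000000 -> 11680.00 kbps (2 dp)

11680.00


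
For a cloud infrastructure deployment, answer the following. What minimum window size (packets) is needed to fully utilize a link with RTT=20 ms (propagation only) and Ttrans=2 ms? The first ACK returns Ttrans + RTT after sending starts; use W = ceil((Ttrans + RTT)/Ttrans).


Given: Ttrans = 2 ms, RTT = 20 ms (= 2 * Tprop, Tprop = 10 ms)
Time until first ACK returns = Ttrans + RTT = 2 + 20 = 22 ms
Need W * Ttrans >= Ttrans + RTT  ->  W >= (Ttrans + RTT) / Ttrans
(Ttrans + RTT) / Ttrans = 22 / 2 = 11
W_min = ceil(11) = 11

11


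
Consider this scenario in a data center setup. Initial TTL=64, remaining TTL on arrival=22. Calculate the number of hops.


Given: initial TTL = 64, received TTL = 22
Hops = initial TTL - received TTL
Hops = 64 - 22 = 42

42


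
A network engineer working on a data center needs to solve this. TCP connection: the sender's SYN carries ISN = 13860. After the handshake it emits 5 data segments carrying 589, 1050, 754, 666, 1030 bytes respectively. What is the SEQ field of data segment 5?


The SYN occupies sequence number ISN = 13860, so the first data byte is ISN + 1 = 13861.
SEQ of data segment i = (ISN + 1) + sum of payload sizes of segments 1..i-1.
Segment 1: SEQ = 13861, payload = 589 bytes
Segment 2: SEQ = 14450, payload = 1050 bytes
Segment 3: SEQ = 15500, payload = 754 bytes
Segment 4: SEQ = 16254, payload = 666 bytes
Segment 5: SEQ = 16920, payload = 1030 bytes
SEQ of segment 5 = 13861 + 589 + 1050 + 754 + 666 = 16920

16920


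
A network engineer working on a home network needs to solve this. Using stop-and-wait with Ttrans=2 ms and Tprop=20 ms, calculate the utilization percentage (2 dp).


Given: Ttrans = 2 ms, Tprop = 20 ms
RTT = 2 * Tprop = 2 * 20 = 40 ms
U = Ttrans / (Ttrans + RTT)
U = 2 / (2 + 40)
U = 2 / 42 = 0.047619
U% = 4.76%

4.76
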